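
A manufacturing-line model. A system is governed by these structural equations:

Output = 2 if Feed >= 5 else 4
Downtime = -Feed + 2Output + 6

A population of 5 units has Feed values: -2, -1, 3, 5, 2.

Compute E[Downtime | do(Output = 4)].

12.6

do(Output=4) breaks Output's dependence on Feed. With Output=4 fixed, Downtime across the units is 16, 15, 11, 9, 12, mean 12.6.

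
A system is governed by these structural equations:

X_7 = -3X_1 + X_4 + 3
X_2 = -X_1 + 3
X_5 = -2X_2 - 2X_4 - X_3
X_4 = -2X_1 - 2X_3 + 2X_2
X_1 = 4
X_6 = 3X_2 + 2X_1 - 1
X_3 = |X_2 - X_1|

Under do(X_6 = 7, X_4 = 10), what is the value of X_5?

-23

Setting X_6 = 7, X_4 = 10 by intervention discards those variables' equations.
X_2 = -X_1 + 3  [with X_1=4]  = -1
X_3 = |X_2 - X_1|  [with X_2=-1, X_1=4]  = 5
X_5 = -2X_2 - 2X_4 - X_3  [with X_2=-1, X_4=10, X_3=5]  = -23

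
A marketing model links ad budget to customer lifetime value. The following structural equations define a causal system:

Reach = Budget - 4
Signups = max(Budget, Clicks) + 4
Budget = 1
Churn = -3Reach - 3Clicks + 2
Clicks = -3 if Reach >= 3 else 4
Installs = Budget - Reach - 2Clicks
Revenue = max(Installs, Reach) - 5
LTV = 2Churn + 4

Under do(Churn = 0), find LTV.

4

Intervening sets Churn = 0 and removes its equation (Churn = -3Reach - 3Clicks + 2).
LTV = 2Churn + 4  [with Churn=0]  = 4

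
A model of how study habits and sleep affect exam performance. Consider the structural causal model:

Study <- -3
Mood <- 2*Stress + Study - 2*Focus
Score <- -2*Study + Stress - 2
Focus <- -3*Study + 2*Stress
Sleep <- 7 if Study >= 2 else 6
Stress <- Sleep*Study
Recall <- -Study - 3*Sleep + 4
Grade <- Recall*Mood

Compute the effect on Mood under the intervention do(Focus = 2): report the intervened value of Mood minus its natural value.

-58

Under do(Focus=2), the mechanism Focus <- -3*Study + 2*Stress is discarded; Focus is fixed at 2.
Sleep = 7 if Study >= 2 else 6  [with Study=-3]  = 6
Stress = Sleep*Study  [with Sleep=6, Study=-3]  = -18
Mood = 2*Stress + Study - 2*Focus  [with Stress=-18, Study=-3, Focus=2]  = -43
Without intervention: Sleep = 7 if Study >= 2 else 6  [with Study=-3]  = 6; Stress = Sleep*Study  [with Sleep=6, Study=-3]  = -18; Focus = -3*Study + 2*Stress  [with Study=-3, Stress=-18]  = -27; Mood = 2*Stress + Study - 2*Focus  [with Stress=-18, Study=-3, Focus=-27]  = 15.
Change = -43 − 15 = -58.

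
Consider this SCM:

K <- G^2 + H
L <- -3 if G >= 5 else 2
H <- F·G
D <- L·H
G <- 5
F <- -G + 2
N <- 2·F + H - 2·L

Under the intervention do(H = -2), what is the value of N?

-2

The intervention breaks the incoming arrows to H: H <- F·G no longer applies, and H = -2.
F = -G + 2  [with G=5]  = -3
L = -3 if G >= 5 else 2  [with G=5]  = -3
N = 2·F + H - 2·L  [with F=-3, H=-2, L=-3]  = -2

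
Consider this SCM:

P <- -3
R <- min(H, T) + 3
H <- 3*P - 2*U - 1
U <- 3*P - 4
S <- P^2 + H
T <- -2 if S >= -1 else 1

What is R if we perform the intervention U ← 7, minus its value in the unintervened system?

Under do(U=7), the mechanism U <- 3*P - 4 is discarded; U is fixed at 7.
H = 3*P - 2*U - 1  [with P=-3, U=7]  = -24
S = P^2 + H  [with P=-3, H=-24]  = -15
T = -2 if S >= -1 else 1  [with S=-15]  = 1
R = min(H, T) + 3  [with H=-24, T=1]  = -21
Without intervention: U = 3*P - 4  [with P=-3]  = -13; H = 3*P - 2*U - 1  [with P=-3, U=-13]  = 16; S = P^2 + H  [with P=-3, H=16]  = 25; T = -2 if S >= -1 else 1  [with S=25]  = -2; R = min(H, T) + 3  [with H=16, T=-2]  = 1.
Change = -21 − 1 = -22.

-22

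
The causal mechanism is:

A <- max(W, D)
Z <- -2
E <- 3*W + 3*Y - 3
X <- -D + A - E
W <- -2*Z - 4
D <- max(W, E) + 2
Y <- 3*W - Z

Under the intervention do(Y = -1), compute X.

The intervention breaks the incoming arrows to Y: Y <- 3*W - Z no longer applies, and Y = -1.
W = -2*Z - 4  [with Z=-2]  = 0
E = 3*W + 3*Y - 3  [with W=0, Y=-1]  = -6
D = max(W, E) + 2  [with W=0, E=-6]  = 2
A = max(W, D)  [with W=0, D=2]  = 2
X = -D + A - E  [with D=2, A=2, E=-6]  = 6

6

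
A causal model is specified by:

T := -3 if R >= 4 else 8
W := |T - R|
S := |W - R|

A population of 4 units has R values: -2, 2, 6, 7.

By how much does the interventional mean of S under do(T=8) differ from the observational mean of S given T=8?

-1.5

The intervention sets T=8 in all 4 units regardless of R. Recomputing S per unit gives 12, 4, 4, 6; average 6.5.
Observing T=8 restricts to units where T's equation naturally yields 8: R ∈ {-2, 2}. In that subpopulation S = 12, 4, mean 8.
Difference = 6.5 − 8 = -1.5.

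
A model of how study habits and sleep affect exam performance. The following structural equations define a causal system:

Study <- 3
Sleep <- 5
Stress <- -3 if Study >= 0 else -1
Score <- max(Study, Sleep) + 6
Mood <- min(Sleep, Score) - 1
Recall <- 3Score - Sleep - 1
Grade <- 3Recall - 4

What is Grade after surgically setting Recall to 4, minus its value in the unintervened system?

-69

Intervening sets Recall = 4 and removes its equation (Recall <- 3Score - Sleep - 1).
Grade = 3Recall - 4  [with Recall=4]  = 8
Without intervention: Score = max(Study, Sleep) + 6  [with Study=3, Sleep=5]  = 11; Recall = 3Score - Sleep - 1  [with Score=11, Sleep=5]  = 27; Grade = 3Recall - 4  [with Recall=27]  = 77.
Change = 8 − 77 = -69.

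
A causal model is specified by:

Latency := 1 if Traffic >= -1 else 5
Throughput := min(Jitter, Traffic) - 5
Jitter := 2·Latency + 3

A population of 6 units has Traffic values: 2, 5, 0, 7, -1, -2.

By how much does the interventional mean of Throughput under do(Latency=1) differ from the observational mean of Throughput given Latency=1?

-0.7

Every unit gets Latency=1 under the intervention. Throughput values become -3, 0, -5, 0, -6, -7; E[Throughput|do(Latency=1)] = -3.5.
E[Throughput|Latency=1] averages over only the 5 units with Latency=1 (Traffic = 2, 5, 0, 7, -1): Throughput = -3, 0, -5, 0, -6, mean -2.8.
Difference = -3.5 − (-2.8) = -0.7.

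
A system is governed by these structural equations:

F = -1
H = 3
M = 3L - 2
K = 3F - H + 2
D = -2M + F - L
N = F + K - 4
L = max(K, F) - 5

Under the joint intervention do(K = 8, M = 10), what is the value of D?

-24

Under do(K = 8, M = 10), each intervened variable's structural equation is replaced by its fixed value.
L = max(K, F) - 5  [with K=8, F=-1]  = 3
D = -2M + F - L  [with M=10, F=-1, L=3]  = -24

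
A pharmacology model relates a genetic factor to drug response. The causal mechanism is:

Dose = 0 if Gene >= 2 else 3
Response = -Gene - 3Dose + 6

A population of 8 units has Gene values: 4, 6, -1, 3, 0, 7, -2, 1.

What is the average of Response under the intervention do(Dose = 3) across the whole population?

-5.25

Every unit gets Dose=3 under the intervention. Response values become -7, -9, -2, -6, -3, -10, -1, -4; E[Response|do(Dose=3)] = -5.25.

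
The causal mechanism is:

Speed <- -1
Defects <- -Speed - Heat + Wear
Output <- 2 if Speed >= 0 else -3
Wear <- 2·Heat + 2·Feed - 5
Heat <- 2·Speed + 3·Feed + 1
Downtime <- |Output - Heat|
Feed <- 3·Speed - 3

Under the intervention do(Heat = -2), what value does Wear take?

The intervention breaks the incoming arrows to Heat: Heat <- 2·Speed + 3·Feed + 1 no longer applies, and Heat = -2.
Feed = 3·Speed - 3  [with Speed=-1]  = -6
Wear = 2·Heat + 2·Feed - 5  [with Heat=-2, Feed=-6]  = -21

-21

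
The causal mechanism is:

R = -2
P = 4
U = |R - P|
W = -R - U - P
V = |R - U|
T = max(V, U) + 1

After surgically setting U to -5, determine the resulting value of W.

3

The intervention breaks the incoming arrows to U: U = |R - P| no longer applies, and U = -5.
W = -R - U - P  [with R=-2, U=-5, P=4]  = 3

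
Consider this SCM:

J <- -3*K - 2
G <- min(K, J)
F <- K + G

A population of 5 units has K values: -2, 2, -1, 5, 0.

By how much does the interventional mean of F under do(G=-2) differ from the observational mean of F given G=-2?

Under do(G=-2), G's equation is replaced by G=-2 for every unit. Per-unit F: -4, 0, -3, 3, -2. Mean = -1.2.
Conditioning on G=-2 selects the 2 unit(s) with K ∈ {-2, 0}. Their F values: -4, -2. Mean = -3.
Difference = -1.2 − (-3) = 1.8.

1.8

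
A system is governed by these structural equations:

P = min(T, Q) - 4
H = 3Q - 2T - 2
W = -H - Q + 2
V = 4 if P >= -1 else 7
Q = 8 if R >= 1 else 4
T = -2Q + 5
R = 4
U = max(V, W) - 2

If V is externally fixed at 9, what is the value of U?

7

do(V=9) replaces the equation V = 4 if P >= -1 else 7 with the constant V = 9.
Q = 8 if R >= 1 else 4  [with R=4]  = 8
T = -2Q + 5  [with Q=8]  = -11
H = 3Q - 2T - 2  [with Q=8, T=-11]  = 44
W = -H - Q + 2  [with H=44, Q=8]  = -50
U = max(V, W) - 2  [with V=9, W=-50]  = 7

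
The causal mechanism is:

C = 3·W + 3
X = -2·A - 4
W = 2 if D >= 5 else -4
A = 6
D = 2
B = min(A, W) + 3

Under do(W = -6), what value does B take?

-3

The intervention breaks the incoming arrows to W: W = 2 if D >= 5 else -4 no longer applies, and W = -6.
B = min(A, W) + 3  [with A=6, W=-6]  = -3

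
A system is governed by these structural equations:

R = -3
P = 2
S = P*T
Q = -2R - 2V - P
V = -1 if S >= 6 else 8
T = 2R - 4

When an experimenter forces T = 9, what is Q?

6

The intervention breaks the incoming arrows to T: T = 2R - 4 no longer applies, and T = 9.
S = P*T  [with P=2, T=9]  = 18
V = -1 if S >= 6 else 8  [with S=18]  = -1
Q = -2R - 2V - P  [with R=-3, V=-1, P=2]  = 6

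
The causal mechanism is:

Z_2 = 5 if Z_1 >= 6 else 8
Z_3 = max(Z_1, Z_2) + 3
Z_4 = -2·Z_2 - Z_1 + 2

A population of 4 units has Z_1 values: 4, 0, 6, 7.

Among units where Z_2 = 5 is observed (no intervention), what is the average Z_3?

Conditioning on Z_2=5 selects the 2 unit(s) with Z_1 ∈ {6, 7}. Their Z_3 values: 9, 10. Mean = 9.5.

9.5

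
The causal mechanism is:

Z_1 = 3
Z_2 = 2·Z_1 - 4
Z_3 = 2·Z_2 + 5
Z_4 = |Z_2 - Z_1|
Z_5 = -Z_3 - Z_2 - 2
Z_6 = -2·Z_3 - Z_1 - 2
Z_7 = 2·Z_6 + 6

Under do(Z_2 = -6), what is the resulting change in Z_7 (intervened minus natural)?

64

Under do(Z_2=-6), the mechanism Z_2 = 2·Z_1 - 4 is discarded; Z_2 is fixed at -6.
Z_3 = 2·Z_2 + 5  [with Z_2=-6]  = -7
Z_6 = -2·Z_3 - Z_1 - 2  [with Z_3=-7, Z_1=3]  = 9
Z_7 = 2·Z_6 + 6  [with Z_6=9]  = 24
Without intervention: Z_2 = 2·Z_1 - 4  [with Z_1=3]  = 2; Z_3 = 2·Z_2 + 5  [with Z_2=2]  = 9; Z_6 = -2·Z_3 - Z_1 - 2  [with Z_3=9, Z_1=3]  = -23; Z_7 = 2·Z_6 + 6  [with Z_6=-23]  = -40.
Change = 24 − (-40) = 64.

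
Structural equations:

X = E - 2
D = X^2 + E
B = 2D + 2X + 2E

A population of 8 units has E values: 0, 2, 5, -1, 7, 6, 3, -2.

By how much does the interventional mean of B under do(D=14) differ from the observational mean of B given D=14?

4

Every unit gets D=14 under the intervention. B values become 24, 32, 44, 20, 52, 48, 36, 16; E[B|do(D=14)] = 34.
E[B|D=14] averages over only the 2 units with D=14 (E = 5, -2): B = 44, 16, mean 30.
Difference = 34 − 30 = 4.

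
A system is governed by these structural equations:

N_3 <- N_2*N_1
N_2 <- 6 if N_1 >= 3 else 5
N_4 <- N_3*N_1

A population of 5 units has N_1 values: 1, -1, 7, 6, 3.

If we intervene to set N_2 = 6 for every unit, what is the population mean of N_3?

The intervention sets N_2=6 in all 5 units regardless of N_1. Recomputing N_3 per unit gives 6, -6, 42, 36, 18; average 19.2.

19.2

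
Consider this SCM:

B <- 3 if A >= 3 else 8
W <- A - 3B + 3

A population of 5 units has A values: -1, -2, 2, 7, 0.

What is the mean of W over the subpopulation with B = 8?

-21.25

Conditioning on B=8 selects the 4 unit(s) with A ∈ {-1, -2, 2, 0}. Their W values: -22, -23, -19, -21. Mean = -21.25.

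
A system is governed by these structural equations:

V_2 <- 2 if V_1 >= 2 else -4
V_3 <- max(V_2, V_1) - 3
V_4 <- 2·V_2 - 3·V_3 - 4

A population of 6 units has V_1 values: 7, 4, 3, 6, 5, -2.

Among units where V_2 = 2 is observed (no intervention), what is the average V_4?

-6

E[V_4|V_2=2] averages over only the 5 units with V_2=2 (V_1 = 7, 4, 3, 6, 5): V_4 = -12, -3, 0, -9, -6, mean -6.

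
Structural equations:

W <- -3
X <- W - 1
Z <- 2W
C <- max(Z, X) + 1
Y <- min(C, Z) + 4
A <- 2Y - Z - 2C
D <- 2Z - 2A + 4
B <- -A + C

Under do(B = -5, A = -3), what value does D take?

-2

Setting B = -5, A = -3 by intervention discards those variables' equations.
Z = 2W  [with W=-3]  = -6
D = 2Z - 2A + 4  [with Z=-6, A=-3]  = -2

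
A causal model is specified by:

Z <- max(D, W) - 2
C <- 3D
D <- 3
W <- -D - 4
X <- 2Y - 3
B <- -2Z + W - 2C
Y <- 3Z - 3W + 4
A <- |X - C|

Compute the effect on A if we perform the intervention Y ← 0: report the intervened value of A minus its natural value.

Intervening sets Y = 0 and removes its equation (Y <- 3Z - 3W + 4).
C = 3D  [with D=3]  = 9
X = 2Y - 3  [with Y=0]  = -3
A = |X - C|  [with X=-3, C=9]  = 12
Without intervention: C = 3D  [with D=3]  = 9; W = -D - 4  [with D=3]  = -7; Z = max(D, W) - 2  [with D=3, W=-7]  = 1; Y = 3Z - 3W + 4  [with Z=1, W=-7]  = 28; X = 2Y - 3  [with Y=28]  = 53; A = |X - C|  [with X=53, C=9]  = 44.
Change = 12 − 44 = -32.

-32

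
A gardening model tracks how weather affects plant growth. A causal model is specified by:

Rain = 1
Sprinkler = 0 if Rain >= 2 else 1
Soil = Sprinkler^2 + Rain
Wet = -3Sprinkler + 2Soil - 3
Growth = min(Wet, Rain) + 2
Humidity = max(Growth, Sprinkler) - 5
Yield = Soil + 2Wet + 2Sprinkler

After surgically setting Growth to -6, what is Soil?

2

do(Growth=-6) replaces the equation Growth = min(Wet, Rain) + 2 with the constant Growth = -6.
Soil is not downstream of the intervention, so its value is determined by the original equations.
Sprinkler = 0 if Rain >= 2 else 1  [with Rain=1]  = 1
Soil = Sprinkler^2 + Rain  [with Sprinkler=1, Rain=1]  = 2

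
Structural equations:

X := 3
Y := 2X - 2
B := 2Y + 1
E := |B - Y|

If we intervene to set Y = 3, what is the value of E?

Under do(Y=3), the mechanism Y := 2X - 2 is discarded; Y is fixed at 3.
B = 2Y + 1  [with Y=3]  = 7
E = |B - Y|  [with B=7, Y=3]  = 4

4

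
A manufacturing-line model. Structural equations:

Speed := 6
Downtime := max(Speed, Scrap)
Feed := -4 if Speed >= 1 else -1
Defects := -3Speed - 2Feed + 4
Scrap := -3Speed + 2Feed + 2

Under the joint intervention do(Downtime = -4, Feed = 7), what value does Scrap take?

-2

Setting Downtime = -4, Feed = 7 by intervention discards those variables' equations.
Scrap = -3Speed + 2Feed + 2  [with Speed=6, Feed=7]  = -2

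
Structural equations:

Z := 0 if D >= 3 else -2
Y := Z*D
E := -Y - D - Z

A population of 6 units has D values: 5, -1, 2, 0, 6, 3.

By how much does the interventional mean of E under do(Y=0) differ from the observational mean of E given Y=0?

do(Y=0) breaks Y's dependence on D. With Y=0 fixed, E across the units is -5, 3, 0, 2, -6, -3, mean -1.5.
E[E|Y=0] averages over only the 4 units with Y=0 (D = 5, 0, 6, 3): E = -5, 2, -6, -3, mean -3.
Difference = -1.5 − (-3) = 1.5.

1.5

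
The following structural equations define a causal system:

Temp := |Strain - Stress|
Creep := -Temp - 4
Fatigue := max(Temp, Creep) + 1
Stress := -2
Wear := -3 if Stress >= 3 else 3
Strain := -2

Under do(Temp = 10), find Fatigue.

The intervention breaks the incoming arrows to Temp: Temp := |Strain - Stress| no longer applies, and Temp = 10.
Creep = -Temp - 4  [with Temp=10]  = -14
Fatigue = max(Temp, Creep) + 1  [with Temp=10, Creep=-14]  = 11

11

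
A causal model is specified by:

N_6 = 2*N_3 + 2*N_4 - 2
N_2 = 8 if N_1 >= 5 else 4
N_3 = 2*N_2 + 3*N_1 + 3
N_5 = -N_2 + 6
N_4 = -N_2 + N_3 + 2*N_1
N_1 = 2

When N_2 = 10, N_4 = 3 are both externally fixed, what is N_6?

62

The joint intervention fixes N_2 = 10, N_4 = 3, removing each variable's own equation.
N_3 = 2*N_2 + 3*N_1 + 3  [with N_2=10, N_1=2]  = 29
N_6 = 2*N_3 + 2*N_4 - 2  [with N_3=29, N_4=3]  = 62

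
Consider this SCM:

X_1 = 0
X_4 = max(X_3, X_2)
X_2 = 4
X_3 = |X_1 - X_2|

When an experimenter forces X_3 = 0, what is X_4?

4

The intervention breaks the incoming arrows to X_3: X_3 = |X_1 - X_2| no longer applies, and X_3 = 0.
X_4 = max(X_3, X_2)  [with X_3=0, X_2=4]  = 4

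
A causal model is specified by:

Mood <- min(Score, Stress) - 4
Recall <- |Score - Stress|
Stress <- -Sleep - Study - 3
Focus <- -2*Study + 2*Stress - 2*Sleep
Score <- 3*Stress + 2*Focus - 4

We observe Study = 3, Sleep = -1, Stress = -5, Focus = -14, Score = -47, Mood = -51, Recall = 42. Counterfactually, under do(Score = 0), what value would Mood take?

The intervention breaks the incoming arrows to Score: Score <- 3*Stress + 2*Focus - 4 no longer applies, and Score = 0.
Stress = -Sleep - Study - 3  [with Sleep=-1, Study=3]  = -5
Mood = min(Score, Stress) - 4  [with Score=0, Stress=-5]  = -9

-9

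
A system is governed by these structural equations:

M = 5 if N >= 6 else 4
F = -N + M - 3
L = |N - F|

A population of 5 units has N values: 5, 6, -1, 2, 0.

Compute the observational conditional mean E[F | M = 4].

Conditioning on M=4 selects the 4 unit(s) with N ∈ {5, -1, 2, 0}. Their F values: -4, 2, -1, 1. Mean = -0.5.

-0.5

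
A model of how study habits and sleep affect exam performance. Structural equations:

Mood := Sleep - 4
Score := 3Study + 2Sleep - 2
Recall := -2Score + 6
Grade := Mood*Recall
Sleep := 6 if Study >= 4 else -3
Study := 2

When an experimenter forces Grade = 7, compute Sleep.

-3

do(Grade=7) replaces the equation Grade := Mood*Recall with the constant Grade = 7.
Sleep is not downstream of the intervention, so its value is determined by the original equations.
Sleep = 6 if Study >= 4 else -3  [with Study=2]  = -3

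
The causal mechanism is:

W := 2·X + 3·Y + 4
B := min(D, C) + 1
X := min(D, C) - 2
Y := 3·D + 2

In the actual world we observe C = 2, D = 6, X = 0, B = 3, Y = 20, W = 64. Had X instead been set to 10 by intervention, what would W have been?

84

The intervention breaks the incoming arrows to X: X := min(D, C) - 2 no longer applies, and X = 10.
Y = 3·D + 2  [with D=6]  = 20
W = 2·X + 3·Y + 4  [with X=10, Y=20]  = 84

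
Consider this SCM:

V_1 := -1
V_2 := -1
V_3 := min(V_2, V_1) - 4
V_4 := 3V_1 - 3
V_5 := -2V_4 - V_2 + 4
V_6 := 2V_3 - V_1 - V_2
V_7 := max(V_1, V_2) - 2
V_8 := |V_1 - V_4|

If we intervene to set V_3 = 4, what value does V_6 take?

10

The intervention breaks the incoming arrows to V_3: V_3 := min(V_2, V_1) - 4 no longer applies, and V_3 = 4.
V_6 = 2V_3 - V_1 - V_2  [with V_3=4, V_1=-1, V_2=-1]  = 10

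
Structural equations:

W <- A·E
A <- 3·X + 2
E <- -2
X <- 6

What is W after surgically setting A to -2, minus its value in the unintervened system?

The intervention breaks the incoming arrows to A: A <- 3·X + 2 no longer applies, and A = -2.
W = A·E  [with A=-2, E=-2]  = 4
Without intervention: A = 3·X + 2  [with X=6]  = 20; W = A·E  [with A=20, E=-2]  = -40.
Change = 4 − (-40) = 44.

44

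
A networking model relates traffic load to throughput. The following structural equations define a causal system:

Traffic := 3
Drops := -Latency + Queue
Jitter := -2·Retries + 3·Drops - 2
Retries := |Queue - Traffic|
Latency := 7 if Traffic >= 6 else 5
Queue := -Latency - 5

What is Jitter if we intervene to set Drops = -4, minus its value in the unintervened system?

Under do(Drops=-4), the mechanism Drops := -Latency + Queue is discarded; Drops is fixed at -4.
Latency = 7 if Traffic >= 6 else 5  [with Traffic=3]  = 5
Queue = -Latency - 5  [with Latency=5]  = -10
Retries = |Queue - Traffic|  [with Queue=-10, Traffic=3]  = 13
Jitter = -2·Retries + 3·Drops - 2  [with Retries=13, Drops=-4]  = -40
Without intervention: Latency = 7 if Traffic >= 6 else 5  [with Traffic=3]  = 5; Queue = -Latency - 5  [with Latency=5]  = -10; Drops = -Latency + Queue  [with Latency=5, Queue=-10]  = -15; Retries = |Queue - Traffic|  [with Queue=-10, Traffic=3]  = 13; Jitter = -2·Retries + 3·Drops - 2  [with Retries=13, Drops=-15]  = -73.
Change = -40 − (-73) = 33.

33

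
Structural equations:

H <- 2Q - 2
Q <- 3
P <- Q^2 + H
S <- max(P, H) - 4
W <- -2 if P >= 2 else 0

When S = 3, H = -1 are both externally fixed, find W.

The joint intervention fixes S = 3, H = -1, removing each variable's own equation.
P = Q^2 + H  [with Q=3, H=-1]  = 8
W = -2 if P >= 2 else 0  [with P=8]  = -2

-2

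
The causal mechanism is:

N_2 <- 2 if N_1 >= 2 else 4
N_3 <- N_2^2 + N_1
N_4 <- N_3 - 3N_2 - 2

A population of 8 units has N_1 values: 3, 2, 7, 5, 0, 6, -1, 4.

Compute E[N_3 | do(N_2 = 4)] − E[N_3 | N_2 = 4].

3.75

The intervention sets N_2=4 in all 8 units regardless of N_1. Recomputing N_3 per unit gives 19, 18, 23, 21, 16, 22, 15, 20; average 19.25.
E[N_3|N_2=4] averages over only the 2 units with N_2=4 (N_1 = 0, -1): N_3 = 16, 15, mean 15.5.
Difference = 19.25 − 15.5 = 3.75.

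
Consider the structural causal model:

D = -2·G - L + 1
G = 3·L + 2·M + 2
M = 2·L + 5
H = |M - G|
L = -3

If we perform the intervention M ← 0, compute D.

do(M=0) replaces the equation M = 2·L + 5 with the constant M = 0.
G = 3·L + 2·M + 2  [with L=-3, M=0]  = -7
D = -2·G - L + 1  [with G=-7, L=-3]  = 18

18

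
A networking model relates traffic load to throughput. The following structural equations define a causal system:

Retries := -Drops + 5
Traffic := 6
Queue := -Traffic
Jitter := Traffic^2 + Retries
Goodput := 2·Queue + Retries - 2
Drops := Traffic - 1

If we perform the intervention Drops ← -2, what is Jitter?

43

do(Drops=-2) replaces the equation Drops := Traffic - 1 with the constant Drops = -2.
Retries = -Drops + 5  [with Drops=-2]  = 7
Jitter = Traffic^2 + Retries  [with Traffic=6, Retries=7]  = 43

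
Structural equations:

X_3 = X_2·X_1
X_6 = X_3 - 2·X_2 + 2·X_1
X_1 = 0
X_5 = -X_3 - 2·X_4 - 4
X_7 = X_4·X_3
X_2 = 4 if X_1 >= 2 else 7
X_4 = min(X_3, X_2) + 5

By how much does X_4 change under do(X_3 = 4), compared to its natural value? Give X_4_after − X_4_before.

The intervention breaks the incoming arrows to X_3: X_3 = X_2·X_1 no longer applies, and X_3 = 4.
X_2 = 4 if X_1 >= 2 else 7  [with X_1=0]  = 7
X_4 = min(X_3, X_2) + 5  [with X_3=4, X_2=7]  = 9
Without intervention: X_2 = 4 if X_1 >= 2 else 7  [with X_1=0]  = 7; X_3 = X_2·X_1  [with X_2=7, X_1=0]  = 0; X_4 = min(X_3, X_2) + 5  [with X_3=0, X_2=7]  = 5.
Change = 9 − 5 = 4.

4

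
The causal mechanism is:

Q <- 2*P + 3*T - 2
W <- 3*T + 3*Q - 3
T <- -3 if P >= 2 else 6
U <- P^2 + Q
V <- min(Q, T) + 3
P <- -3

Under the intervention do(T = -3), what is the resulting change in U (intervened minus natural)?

-27

Under do(T=-3), the mechanism T <- -3 if P >= 2 else 6 is discarded; T is fixed at -3.
Q = 2*P + 3*T - 2  [with P=-3, T=-3]  = -17
U = P^2 + Q  [with P=-3, Q=-17]  = -8
Without intervention: T = -3 if P >= 2 else 6  [with P=-3]  = 6; Q = 2*P + 3*T - 2  [with P=-3, T=6]  = 10; U = P^2 + Q  [with P=-3, Q=10]  = 19.
Change = -8 − 19 = -27.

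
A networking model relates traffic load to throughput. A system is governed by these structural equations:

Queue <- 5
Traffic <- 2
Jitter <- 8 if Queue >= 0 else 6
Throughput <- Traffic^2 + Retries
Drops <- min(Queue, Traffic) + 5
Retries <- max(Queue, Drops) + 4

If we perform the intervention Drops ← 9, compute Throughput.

17

The intervention breaks the incoming arrows to Drops: Drops <- min(Queue, Traffic) + 5 no longer applies, and Drops = 9.
Retries = max(Queue, Drops) + 4  [with Queue=5, Drops=9]  = 13
Throughput = Traffic^2 + Retries  [with Traffic=2, Retries=13]  = 17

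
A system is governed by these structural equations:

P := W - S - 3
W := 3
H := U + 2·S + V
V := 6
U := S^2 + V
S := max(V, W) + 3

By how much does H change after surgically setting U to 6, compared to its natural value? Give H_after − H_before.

Intervening sets U = 6 and removes its equation (U := S^2 + V).
S = max(V, W) + 3  [with V=6, W=3]  = 9
H = U + 2·S + V  [with U=6, S=9, V=6]  = 30
Without intervention: S = max(V, W) + 3  [with V=6, W=3]  = 9; U = S^2 + V  [with S=9, V=6]  = 87; H = U + 2·S + V  [with U=87, S=9, V=6]  = 111.
Change = 30 − 111 = -81.

-81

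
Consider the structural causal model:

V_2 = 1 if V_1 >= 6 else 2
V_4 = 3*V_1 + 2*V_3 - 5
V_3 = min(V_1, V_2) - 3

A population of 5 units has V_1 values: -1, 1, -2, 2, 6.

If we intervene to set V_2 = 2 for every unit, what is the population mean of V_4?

-6.6

The intervention sets V_2=2 in all 5 units regardless of V_1. Recomputing V_4 per unit gives -16, -6, -21, -1, 11; average -6.6.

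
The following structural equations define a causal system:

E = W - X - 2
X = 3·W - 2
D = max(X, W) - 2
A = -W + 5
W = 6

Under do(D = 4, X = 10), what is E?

The joint intervention fixes D = 4, X = 10, removing each variable's own equation.
E = W - X - 2  [with W=6, X=10]  = -6

-6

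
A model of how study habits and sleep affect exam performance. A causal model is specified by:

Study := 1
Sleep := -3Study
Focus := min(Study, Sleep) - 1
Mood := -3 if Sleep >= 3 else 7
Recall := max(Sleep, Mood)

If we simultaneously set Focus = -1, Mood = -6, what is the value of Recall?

-3

Setting Focus = -1, Mood = -6 by intervention discards those variables' equations.
Sleep = -3Study  [with Study=1]  = -3
Recall = max(Sleep, Mood)  [with Sleep=-3, Mood=-6]  = -3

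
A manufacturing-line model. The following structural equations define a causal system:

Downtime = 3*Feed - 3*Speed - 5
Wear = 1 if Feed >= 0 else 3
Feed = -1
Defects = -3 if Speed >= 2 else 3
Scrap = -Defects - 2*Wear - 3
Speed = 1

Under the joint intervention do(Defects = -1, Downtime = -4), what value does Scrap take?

-8

Setting Defects = -1, Downtime = -4 by intervention discards those variables' equations.
Wear = 1 if Feed >= 0 else 3  [with Feed=-1]  = 3
Scrap = -Defects - 2*Wear - 3  [with Defects=-1, Wear=3]  = -8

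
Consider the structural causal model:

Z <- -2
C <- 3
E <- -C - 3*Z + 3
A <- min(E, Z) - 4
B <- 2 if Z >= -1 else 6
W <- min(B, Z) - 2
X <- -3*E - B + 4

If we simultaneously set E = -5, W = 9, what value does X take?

13

Under do(E = -5, W = 9), each intervened variable's structural equation is replaced by its fixed value.
B = 2 if Z >= -1 else 6  [with Z=-2]  = 6
X = -3*E - B + 4  [with E=-5, B=6]  = 13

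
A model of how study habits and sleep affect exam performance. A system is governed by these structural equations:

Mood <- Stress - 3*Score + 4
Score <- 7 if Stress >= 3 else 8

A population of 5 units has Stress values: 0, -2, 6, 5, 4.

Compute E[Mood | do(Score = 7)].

The intervention sets Score=7 in all 5 units regardless of Stress. Recomputing Mood per unit gives -17, -19, -11, -12, -13; average -14.4.

-14.4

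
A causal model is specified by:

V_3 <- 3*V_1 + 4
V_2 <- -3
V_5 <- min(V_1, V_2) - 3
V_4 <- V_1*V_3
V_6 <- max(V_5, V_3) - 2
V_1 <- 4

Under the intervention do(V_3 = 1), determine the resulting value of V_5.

do(V_3=1) replaces the equation V_3 <- 3*V_1 + 4 with the constant V_3 = 1.
V_5 is not downstream of the intervention, so its value is determined by the original equations.
V_5 = min(V_1, V_2) - 3  [with V_1=4, V_2=-3]  = -6

-6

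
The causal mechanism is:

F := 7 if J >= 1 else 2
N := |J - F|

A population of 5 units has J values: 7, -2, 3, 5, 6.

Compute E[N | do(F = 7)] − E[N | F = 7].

Every unit gets F=7 under the intervention. N values become 0, 9, 4, 2, 1; E[N|do(F=7)] = 3.2.
Conditioning on F=7 selects the 4 unit(s) with J ∈ {7, 3, 5, 6}. Their N values: 0, 4, 2, 1. Mean = 1.75.
Difference = 3.2 − 1.75 = 1.45.

1.45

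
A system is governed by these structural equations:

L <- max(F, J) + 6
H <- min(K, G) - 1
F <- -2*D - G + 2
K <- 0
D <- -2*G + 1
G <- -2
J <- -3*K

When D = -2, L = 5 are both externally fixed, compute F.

8

Under do(D = -2, L = 5), each intervened variable's structural equation is replaced by its fixed value.
F = -2*D - G + 2  [with D=-2, G=-2]  = 8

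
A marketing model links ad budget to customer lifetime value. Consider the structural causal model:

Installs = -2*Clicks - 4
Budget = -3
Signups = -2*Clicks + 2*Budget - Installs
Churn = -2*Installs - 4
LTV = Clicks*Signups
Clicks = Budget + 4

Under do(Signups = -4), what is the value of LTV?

Under do(Signups=-4), the mechanism Signups = -2*Clicks + 2*Budget - Installs is discarded; Signups is fixed at -4.
Clicks = Budget + 4  [with Budget=-3]  = 1
LTV = Clicks*Signups  [with Clicks=1, Signups=-4]  = -4

-4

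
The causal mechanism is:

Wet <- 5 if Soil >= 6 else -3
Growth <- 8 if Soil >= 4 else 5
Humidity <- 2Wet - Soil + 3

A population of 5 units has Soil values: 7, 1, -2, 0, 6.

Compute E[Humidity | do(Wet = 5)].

The intervention sets Wet=5 in all 5 units regardless of Soil. Recomputing Humidity per unit gives 6, 12, 15, 13, 7; average 10.6.

10.6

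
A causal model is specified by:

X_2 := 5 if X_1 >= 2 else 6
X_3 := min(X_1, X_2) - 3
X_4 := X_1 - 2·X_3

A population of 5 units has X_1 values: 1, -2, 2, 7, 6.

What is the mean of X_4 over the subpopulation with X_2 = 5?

Observing X_2=5 restricts to units where X_2's equation naturally yields 5: X_1 ∈ {2, 7, 6}. In that subpopulation X_4 = 4, 3, 2, mean 3.

3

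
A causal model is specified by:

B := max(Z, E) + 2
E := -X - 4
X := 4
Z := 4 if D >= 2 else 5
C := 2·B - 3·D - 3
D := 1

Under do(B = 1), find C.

The intervention breaks the incoming arrows to B: B := max(Z, E) + 2 no longer applies, and B = 1.
C = 2·B - 3·D - 3  [with B=1, D=1]  = -4

-4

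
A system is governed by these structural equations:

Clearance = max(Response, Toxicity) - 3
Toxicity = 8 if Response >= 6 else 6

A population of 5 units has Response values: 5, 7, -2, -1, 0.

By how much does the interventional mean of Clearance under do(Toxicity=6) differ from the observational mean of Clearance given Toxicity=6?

Every unit gets Toxicity=6 under the intervention. Clearance values become 3, 4, 3, 3, 3; E[Clearance|do(Toxicity=6)] = 3.2.
E[Clearance|Toxicity=6] averages over only the 4 units with Toxicity=6 (Response = 5, -2, -1, 0): Clearance = 3, 3, 3, 3, mean 3.
Difference = 3.2 − 3 = 0.2.

0.2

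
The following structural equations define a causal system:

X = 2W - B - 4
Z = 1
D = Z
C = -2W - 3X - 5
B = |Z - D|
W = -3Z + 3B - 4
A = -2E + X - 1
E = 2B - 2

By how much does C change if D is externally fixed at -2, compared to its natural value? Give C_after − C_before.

Under do(D=-2), the mechanism D = Z is discarded; D is fixed at -2.
B = |Z - D|  [with Z=1, D=-2]  = 3
W = -3Z + 3B - 4  [with Z=1, B=3]  = 2
X = 2W - B - 4  [with W=2, B=3]  = -3
C = -2W - 3X - 5  [with W=2, X=-3]  = 0
Without intervention: D = Z  [with Z=1]  = 1; B = |Z - D|  [with Z=1, D=1]  = 0; W = -3Z + 3B - 4  [with Z=1, B=0]  = -7; X = 2W - B - 4  [with W=-7, B=0]  = -18; C = -2W - 3X - 5  [with W=-7, X=-18]  = 63.
Change = 0 − 63 = -63.

-63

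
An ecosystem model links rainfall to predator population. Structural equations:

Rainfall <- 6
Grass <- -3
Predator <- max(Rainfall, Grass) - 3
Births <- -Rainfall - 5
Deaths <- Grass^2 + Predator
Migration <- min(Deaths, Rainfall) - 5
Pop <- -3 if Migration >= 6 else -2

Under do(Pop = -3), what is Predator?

3

Intervening sets Pop = -3 and removes its equation (Pop <- -3 if Migration >= 6 else -2).
Predator is not downstream of the intervention, so its value is determined by the original equations.
Predator = max(Rainfall, Grass) - 3  [with Rainfall=6, Grass=-3]  = 3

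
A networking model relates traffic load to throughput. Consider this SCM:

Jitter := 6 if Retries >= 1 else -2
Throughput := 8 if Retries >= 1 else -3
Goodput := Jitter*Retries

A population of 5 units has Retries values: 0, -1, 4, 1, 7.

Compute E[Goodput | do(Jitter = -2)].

-4.4

Every unit gets Jitter=-2 under the intervention. Goodput values become 0, 2, -8, -2, -14; E[Goodput|do(Jitter=-2)] = -4.4.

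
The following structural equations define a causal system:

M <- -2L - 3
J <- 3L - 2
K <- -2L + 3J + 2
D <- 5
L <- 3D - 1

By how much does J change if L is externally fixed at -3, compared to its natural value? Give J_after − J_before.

The intervention breaks the incoming arrows to L: L <- 3D - 1 no longer applies, and L = -3.
J = 3L - 2  [with L=-3]  = -11
Without intervention: L = 3D - 1  [with D=5]  = 14; J = 3L - 2  [with L=14]  = 40.
Change = -11 − 40 = -51.

-51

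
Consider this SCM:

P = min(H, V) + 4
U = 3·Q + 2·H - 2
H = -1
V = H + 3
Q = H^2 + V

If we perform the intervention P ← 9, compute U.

do(P=9) replaces the equation P = min(H, V) + 4 with the constant P = 9.
U is not downstream of the intervention, so its value is determined by the original equations.
V = H + 3  [with H=-1]  = 2
Q = H^2 + V  [with H=-1, V=2]  = 3
U = 3·Q + 2·H - 2  [with Q=3, H=-1]  = 5

5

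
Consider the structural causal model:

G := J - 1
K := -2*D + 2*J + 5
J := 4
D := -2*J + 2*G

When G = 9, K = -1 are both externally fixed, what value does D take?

10

The joint intervention fixes G = 9, K = -1, removing each variable's own equation.
D = -2*J + 2*G  [with J=4, G=9]  = 10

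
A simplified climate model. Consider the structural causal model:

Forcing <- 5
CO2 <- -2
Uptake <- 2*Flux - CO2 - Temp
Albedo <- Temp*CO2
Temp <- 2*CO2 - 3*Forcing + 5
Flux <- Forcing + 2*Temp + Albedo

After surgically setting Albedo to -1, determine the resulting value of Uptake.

Under do(Albedo=-1), the mechanism Albedo <- Temp*CO2 is discarded; Albedo is fixed at -1.
Temp = 2*CO2 - 3*Forcing + 5  [with CO2=-2, Forcing=5]  = -14
Flux = Forcing + 2*Temp + Albedo  [with Forcing=5, Temp=-14, Albedo=-1]  = -24
Uptake = 2*Flux - CO2 - Temp  [with Flux=-24, CO2=-2, Temp=-14]  = -32

-32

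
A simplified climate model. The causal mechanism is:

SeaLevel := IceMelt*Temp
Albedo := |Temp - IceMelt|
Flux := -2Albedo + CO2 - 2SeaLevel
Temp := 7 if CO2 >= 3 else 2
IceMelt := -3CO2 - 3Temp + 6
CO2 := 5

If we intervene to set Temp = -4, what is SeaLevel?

do(Temp=-4) replaces the equation Temp := 7 if CO2 >= 3 else 2 with the constant Temp = -4.
IceMelt = -3CO2 - 3Temp + 6  [with CO2=5, Temp=-4]  = 3
SeaLevel = IceMelt*Temp  [with IceMelt=3, Temp=-4]  = -12

-12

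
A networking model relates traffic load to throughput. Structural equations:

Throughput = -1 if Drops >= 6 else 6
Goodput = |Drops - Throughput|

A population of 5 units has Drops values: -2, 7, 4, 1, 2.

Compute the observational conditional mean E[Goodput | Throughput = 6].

Conditioning on Throughput=6 selects the 4 unit(s) with Drops ∈ {-2, 4, 1, 2}. Their Goodput values: 8, 2, 5, 4. Mean = 4.75.

4.75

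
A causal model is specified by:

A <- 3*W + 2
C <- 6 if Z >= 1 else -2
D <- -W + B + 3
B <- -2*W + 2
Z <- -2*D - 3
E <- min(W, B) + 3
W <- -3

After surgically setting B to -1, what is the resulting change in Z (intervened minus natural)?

18

Under do(B=-1), the mechanism B <- -2*W + 2 is discarded; B is fixed at -1.
D = -W + B + 3  [with W=-3, B=-1]  = 5
Z = -2*D - 3  [with D=5]  = -13
Without intervention: B = -2*W + 2  [with W=-3]  = 8; D = -W + B + 3  [with W=-3, B=8]  = 14; Z = -2*D - 3  [with D=14]  = -31.
Change = -13 − (-31) = 18.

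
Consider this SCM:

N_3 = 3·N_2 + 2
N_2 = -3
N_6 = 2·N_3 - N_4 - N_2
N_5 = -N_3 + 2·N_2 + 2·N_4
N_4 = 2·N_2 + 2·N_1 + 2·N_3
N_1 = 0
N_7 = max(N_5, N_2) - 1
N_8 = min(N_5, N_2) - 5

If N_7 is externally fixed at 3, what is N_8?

-44

do(N_7=3) replaces the equation N_7 = max(N_5, N_2) - 1 with the constant N_7 = 3.
N_8 is not downstream of the intervention, so its value is determined by the original equations.
N_3 = 3·N_2 + 2  [with N_2=-3]  = -7
N_4 = 2·N_2 + 2·N_1 + 2·N_3  [with N_2=-3, N_1=0, N_3=-7]  = -20
N_5 = -N_3 + 2·N_2 + 2·N_4  [with N_3=-7, N_2=-3, N_4=-20]  = -39
N_8 = min(N_5, N_2) - 5  [with N_5=-39, N_2=-3]  = -44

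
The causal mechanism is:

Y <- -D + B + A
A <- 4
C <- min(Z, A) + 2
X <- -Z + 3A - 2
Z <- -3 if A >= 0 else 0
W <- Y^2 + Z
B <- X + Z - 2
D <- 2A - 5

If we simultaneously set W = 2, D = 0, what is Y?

Setting W = 2, D = 0 by intervention discards those variables' equations.
Z = -3 if A >= 0 else 0  [with A=4]  = -3
X = -Z + 3A - 2  [with Z=-3, A=4]  = 13
B = X + Z - 2  [with X=13, Z=-3]  = 8
Y = -D + B + A  [with D=0, B=8, A=4]  = 12

12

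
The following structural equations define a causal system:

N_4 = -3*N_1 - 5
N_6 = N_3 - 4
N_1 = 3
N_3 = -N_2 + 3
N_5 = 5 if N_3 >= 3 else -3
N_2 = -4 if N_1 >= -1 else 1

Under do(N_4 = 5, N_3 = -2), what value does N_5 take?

-3

The joint intervention fixes N_4 = 5, N_3 = -2, removing each variable's own equation.
N_5 = 5 if N_3 >= 3 else -3  [with N_3=-2]  = -3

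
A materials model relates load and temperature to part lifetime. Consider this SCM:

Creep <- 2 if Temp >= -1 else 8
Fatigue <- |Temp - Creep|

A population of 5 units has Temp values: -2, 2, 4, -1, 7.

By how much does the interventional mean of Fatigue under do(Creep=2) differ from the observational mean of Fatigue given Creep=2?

0.3

The intervention sets Creep=2 in all 5 units regardless of Temp. Recomputing Fatigue per unit gives 4, 0, 2, 3, 5; average 2.8.
Observing Creep=2 restricts to units where Creep's equation naturally yields 2: Temp ∈ {2, 4, -1, 7}. In that subpopulation Fatigue = 0, 2, 3, 5, mean 2.5.
Difference = 2.8 − 2.5 = 0.3.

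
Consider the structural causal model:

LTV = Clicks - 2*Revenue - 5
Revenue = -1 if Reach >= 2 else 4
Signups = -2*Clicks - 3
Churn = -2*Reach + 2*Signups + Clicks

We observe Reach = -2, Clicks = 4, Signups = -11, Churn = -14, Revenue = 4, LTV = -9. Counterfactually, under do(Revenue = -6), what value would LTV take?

The intervention breaks the incoming arrows to Revenue: Revenue = -1 if Reach >= 2 else 4 no longer applies, and Revenue = -6.
LTV = Clicks - 2*Revenue - 5  [with Clicks=4, Revenue=-6]  = 11

11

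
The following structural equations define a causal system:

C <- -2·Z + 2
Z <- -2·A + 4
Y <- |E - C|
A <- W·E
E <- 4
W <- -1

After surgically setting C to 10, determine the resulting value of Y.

6

The intervention breaks the incoming arrows to C: C <- -2·Z + 2 no longer applies, and C = 10.
Y = |E - C|  [with E=4, C=10]  = 6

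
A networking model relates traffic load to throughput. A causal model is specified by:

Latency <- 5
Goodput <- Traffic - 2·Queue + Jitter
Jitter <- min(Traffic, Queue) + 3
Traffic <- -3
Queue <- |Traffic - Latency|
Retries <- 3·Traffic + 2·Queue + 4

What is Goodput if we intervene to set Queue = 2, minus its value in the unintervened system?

The intervention breaks the incoming arrows to Queue: Queue <- |Traffic - Latency| no longer applies, and Queue = 2.
Jitter = min(Traffic, Queue) + 3  [with Traffic=-3, Queue=2]  = 0
Goodput = Traffic - 2·Queue + Jitter  [with Traffic=-3, Queue=2, Jitter=0]  = -7
Without intervention: Queue = |Traffic - Latency|  [with Traffic=-3, Latency=5]  = 8; Jitter = min(Traffic, Queue) + 3  [with Traffic=-3, Queue=8]  = 0; Goodput = Traffic - 2·Queue + Jitter  [with Traffic=-3, Queue=8, Jitter=0]  = -19.
Change = -7 − (-19) = 12.

12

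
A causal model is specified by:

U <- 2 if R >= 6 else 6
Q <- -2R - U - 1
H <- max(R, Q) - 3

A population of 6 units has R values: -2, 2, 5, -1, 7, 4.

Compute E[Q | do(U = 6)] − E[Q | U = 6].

The intervention sets U=6 in all 6 units regardless of R. Recomputing Q per unit gives -3, -11, -17, -5, -21, -15; average -12.
E[Q|U=6] averages over only the 5 units with U=6 (R = -2, 2, 5, -1, 4): Q = -3, -11, -17, -5, -15, mean -10.2.
Difference = -12 − (-10.2) = -1.8.

-1.8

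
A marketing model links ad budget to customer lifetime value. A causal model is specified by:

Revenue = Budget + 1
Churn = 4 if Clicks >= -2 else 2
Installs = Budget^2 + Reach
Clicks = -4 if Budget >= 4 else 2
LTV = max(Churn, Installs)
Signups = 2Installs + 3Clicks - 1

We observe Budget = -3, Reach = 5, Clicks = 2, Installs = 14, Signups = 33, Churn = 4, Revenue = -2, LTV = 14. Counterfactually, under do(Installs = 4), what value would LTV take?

do(Installs=4) replaces the equation Installs = Budget^2 + Reach with the constant Installs = 4.
Clicks = -4 if Budget >= 4 else 2  [with Budget=-3]  = 2
Churn = 4 if Clicks >= -2 else 2  [with Clicks=2]  = 4
LTV = max(Churn, Installs)  [with Churn=4, Installs=4]  = 4

4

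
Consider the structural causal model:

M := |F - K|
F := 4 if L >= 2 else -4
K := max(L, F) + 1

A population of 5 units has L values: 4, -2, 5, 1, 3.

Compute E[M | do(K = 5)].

Under do(K=5), K's equation is replaced by K=5 for every unit. Per-unit M: 1, 9, 1, 9, 1. Mean = 4.2.

4.2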